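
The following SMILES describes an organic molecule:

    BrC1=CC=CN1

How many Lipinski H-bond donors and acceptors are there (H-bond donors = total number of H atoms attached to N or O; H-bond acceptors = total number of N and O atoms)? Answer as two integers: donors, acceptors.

1, 1

Donors: find every N or O and count the H atoms it carries.
  atom 6 (N): bond orders sum to 2 → 1 H
Lipinski HBD = 1.
Acceptors: N atoms = 1, O atoms = 0 → HBA = 1.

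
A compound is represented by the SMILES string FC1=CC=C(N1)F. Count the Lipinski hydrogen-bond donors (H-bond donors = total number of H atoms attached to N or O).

1

Donors: find every N or O and count the H atoms it carries.
  atom 6 (N): bond orders sum to 2 → 1 H
Lipinski HBD = 1.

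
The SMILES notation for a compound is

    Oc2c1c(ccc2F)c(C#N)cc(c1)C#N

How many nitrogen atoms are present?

Scan the SMILES for N atoms (remember two-letter symbols like Cl and Br are single atoms).
Nitrogen count: 2.

2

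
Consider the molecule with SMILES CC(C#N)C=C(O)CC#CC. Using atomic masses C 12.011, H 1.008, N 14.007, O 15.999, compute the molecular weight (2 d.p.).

First, the molecular formula is C9H11NO (counting implicit H from valence).
  C: 9 × 12.011 = 108.099
  H: 11 × 1.008 = 11.088
  N: 1 × 14.007 = 14.007
  O: 1 × 15.999 = 15.999
Sum: 9×12.011 + 11×1.008 + 1×14.007 + 1×15.999 = 149.193 → 149.19 g/mol.

149.19 g/mol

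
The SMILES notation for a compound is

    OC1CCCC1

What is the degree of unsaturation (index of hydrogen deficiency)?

1

Degree of unsaturation = (number of rings) + (number of π bonds).
Ring closures in the SMILES: 1.
π bonds: none → 0 DoU from unsaturation.
Total DoU = 1 + 0 = 1.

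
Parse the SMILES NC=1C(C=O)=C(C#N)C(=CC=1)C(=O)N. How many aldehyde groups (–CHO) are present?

The aldehyde motif appears at heavy-atom position 4 in the SMILES.
Other groups present: 1 amide, 1 nitrile, 1 primary amine.
Aldehyde count: 1.

1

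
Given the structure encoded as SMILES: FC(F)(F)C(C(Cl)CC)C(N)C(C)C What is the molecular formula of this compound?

C9H17ClF3N

Walk through each heavy atom and fill implicit hydrogens from standard valence (C 4, N 3, O 2, S 2, halogen 1):
  atom 1: F (halogen, monovalent) → 0 H
  atom 2: C, bond orders sum to 4 (valence 4) → 0 H
  atom 3: F (halogen, monovalent) → 0 H
  atom 4: F (halogen, monovalent) → 0 H
  atom 5: C, bond orders sum to 3 (valence 4) → 1 H
  atom 6: C, bond orders sum to 3 (valence 4) → 1 H
  atom 7: Cl (halogen, monovalent) → 0 H
  atom 8: C, bond orders sum to 2 (valence 4) → 2 H
  atom 9: C, bond orders sum to 1 (valence 4) → 3 H
  atom 10: C, bond orders sum to 3 (valence 4) → 1 H
  atom 11: N, bond orders sum to 1 (valence 3) → 2 H
  atom 12: C, bond orders sum to 3 (valence 4) → 1 H
  atom 13: C, bond orders sum to 1 (valence 4) → 3 H
  atom 14: C, bond orders sum to 1 (valence 4) → 3 H
Totals → C:9, H:17, Cl:1, F:3, N:1.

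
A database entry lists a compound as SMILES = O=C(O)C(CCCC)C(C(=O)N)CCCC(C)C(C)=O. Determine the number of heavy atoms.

20

Every atom symbol written in the SMILES (organic subset) is one heavy atom; implicit H are not written.
Heavy atoms by element → C:15, N:1, O:4.
Total: 20.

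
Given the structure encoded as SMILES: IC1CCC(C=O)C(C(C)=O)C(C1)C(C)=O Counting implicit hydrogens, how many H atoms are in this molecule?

17

Walk through each heavy atom and fill implicit hydrogens from standard valence (C 4, N 3, O 2, S 2, halogen 1):
  atom 1: I (halogen, monovalent) → 0 H
  atom 2: C, bond orders sum to 3 (valence 4) → 1 H
  atom 3: C, bond orders sum to 2 (valence 4) → 2 H
  atom 4: C, bond orders sum to 2 (valence 4) → 2 H
  atom 5: C, bond orders sum to 3 (valence 4) → 1 H
  atom 6: C, bond orders sum to 3 (valence 4) → 1 H
  atom 7: O, bond orders sum to 2 (valence 2) → 0 H
  atom 8: C, bond orders sum to 3 (valence 4) → 1 H
  atom 9: C, bond orders sum to 4 (valence 4) → 0 H
  atom 10: C, bond orders sum to 1 (valence 4) → 3 H
  atom 11: O, bond orders sum to 2 (valence 2) → 0 H
  atom 12: C, bond orders sum to 3 (valence 4) → 1 H
  atom 13: C, bond orders sum to 2 (valence 4) → 2 H
  atom 14: C, bond orders sum to 4 (valence 4) → 0 H
  atom 15: C, bond orders sum to 1 (valence 4) → 3 H
  atom 16: O, bond orders sum to 2 (valence 2) → 0 H
Total hydrogens: 17.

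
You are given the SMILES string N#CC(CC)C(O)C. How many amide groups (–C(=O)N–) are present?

Scan the SMILES for the amide motif — none present.
Groups that are present: 1 hydroxyl, 1 nitrile.

0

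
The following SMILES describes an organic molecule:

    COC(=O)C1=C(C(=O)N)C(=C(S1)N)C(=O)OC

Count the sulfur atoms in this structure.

Scan the SMILES for S atoms (remember two-letter symbols like Cl and Br are single atoms).
Sulfur count: 1.

1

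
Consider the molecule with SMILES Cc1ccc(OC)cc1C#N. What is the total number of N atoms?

1

Scan the SMILES for N atoms (remember two-letter symbols like Cl and Br are single atoms).
Nitrogen count: 1.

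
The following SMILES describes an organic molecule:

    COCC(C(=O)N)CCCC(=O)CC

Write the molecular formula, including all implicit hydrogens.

Walk through each heavy atom and fill implicit hydrogens from standard valence (C 4, N 3, O 2, S 2, halogen 1):
  atom 1: C, bond orders sum to 1 (valence 4) → 3 H
  atom 2: O, bond orders sum to 2 (valence 2) → 0 H
  atom 3: C, bond orders sum to 2 (valence 4) → 2 H
  atom 4: C, bond orders sum to 3 (valence 4) → 1 H
  atom 5: C, bond orders sum to 4 (valence 4) → 0 H
  atom 6: O, bond orders sum to 2 (valence 2) → 0 H
  atom 7: N, bond orders sum to 1 (valence 3) → 2 H
  atom 8: C, bond orders sum to 2 (valence 4) → 2 H
  atom 9: C, bond orders sum to 2 (valence 4) → 2 H
  atom 10: C, bond orders sum to 2 (valence 4) → 2 H
  atom 11: C, bond orders sum to 4 (valence 4) → 0 H
  atom 12: O, bond orders sum to 2 (valence 2) → 0 H
  atom 13: C, bond orders sum to 2 (valence 4) → 2 H
  atom 14: C, bond orders sum to 1 (valence 4) → 3 H
Totals → C:10, H:19, N:1, O:3.

C10H19NO3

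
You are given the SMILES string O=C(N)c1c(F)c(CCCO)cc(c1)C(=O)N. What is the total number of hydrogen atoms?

Walk through each heavy atom and fill implicit hydrogens from standard valence (C 4, N 3, O 2, S 2, halogen 1); for lowercase aromatic atoms, an aromatic c carries 1 H when it has two neighbours and 0 H with three, and aromatic n carries 0 H:
  atom 1: O, bond orders sum to 2 (valence 2) → 0 H
  atom 2: C, bond orders sum to 4 (valence 4) → 0 H
  atom 3: N, bond orders sum to 1 (valence 3) → 2 H
  atom 4: aromatic c, 3 neighbours → 0 H
  atom 5: aromatic c, 3 neighbours → 0 H
  atom 6: F (halogen, monovalent) → 0 H
  atom 7: aromatic c, 3 neighbours → 0 H
  atom 8: C, bond orders sum to 2 (valence 4) → 2 H
  atom 9: C, bond orders sum to 2 (valence 4) → 2 H
  atom 10: C, bond orders sum to 2 (valence 4) → 2 H
  atom 11: O, bond orders sum to 1 (valence 2) → 1 H
  atom 12: aromatic c, 2 neighbours → 1 H
  atom 13: aromatic c, 3 neighbours → 0 H
  atom 14: aromatic c, 2 neighbours → 1 H
  atom 15: C, bond orders sum to 4 (valence 4) → 0 H
  atom 16: O, bond orders sum to 2 (valence 2) → 0 H
  atom 17: N, bond orders sum to 1 (valence 3) → 2 H
Total hydrogens: 13.

13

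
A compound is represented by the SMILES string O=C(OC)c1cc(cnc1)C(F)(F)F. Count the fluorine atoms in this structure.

Scan the SMILES for F atoms (remember two-letter symbols like Cl and Br are single atoms).
Fluorine count: 3.

3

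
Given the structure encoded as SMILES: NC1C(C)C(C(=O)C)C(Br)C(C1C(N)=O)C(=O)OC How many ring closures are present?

1

In SMILES, each pair of matching ring-closure digits denotes one ring-closing bond; the number of such bonds equals the number of independent rings.
Ring-closure bonds here: 1.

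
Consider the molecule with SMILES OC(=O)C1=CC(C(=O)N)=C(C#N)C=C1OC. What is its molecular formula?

C10H8N2O4

Walk through each heavy atom and fill implicit hydrogens from standard valence (C 4, N 3, O 2, S 2, halogen 1):
  atom 1: O, bond orders sum to 1 (valence 2) → 1 H
  atom 2: C, bond orders sum to 4 (valence 4) → 0 H
  atom 3: O, bond orders sum to 2 (valence 2) → 0 H
  atom 4: C, bond orders sum to 4 (valence 4) → 0 H
  atom 5: C, bond orders sum to 3 (valence 4) → 1 H
  atom 6: C, bond orders sum to 4 (valence 4) → 0 H
  atom 7: C, bond orders sum to 4 (valence 4) → 0 H
  atom 8: O, bond orders sum to 2 (valence 2) → 0 H
  atom 9: N, bond orders sum to 1 (valence 3) → 2 H
  atom 10: C, bond orders sum to 4 (valence 4) → 0 H
  atom 11: C, bond orders sum to 4 (valence 4) → 0 H
  atom 12: N, bond orders sum to 3 (valence 3) → 0 H
  atom 13: C, bond orders sum to 3 (valence 4) → 1 H
  atom 14: C, bond orders sum to 4 (valence 4) → 0 H
  atom 15: O, bond orders sum to 2 (valence 2) → 0 H
  atom 16: C, bond orders sum to 1 (valence 4) → 3 H
Totals → C:10, H:8, N:2, O:4.
In Hill order: C10H8N2O4.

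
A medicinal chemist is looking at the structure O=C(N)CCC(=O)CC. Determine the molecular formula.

C6H11NO2

Walk through each heavy atom and fill implicit hydrogens from standard valence (C 4, N 3, O 2, S 2, halogen 1):
  atom 1: O, bond orders sum to 2 (valence 2) → 0 H
  atom 2: C, bond orders sum to 4 (valence 4) → 0 H
  atom 3: N, bond orders sum to 1 (valence 3) → 2 H
  atom 4: C, bond orders sum to 2 (valence 4) → 2 H
  atom 5: C, bond orders sum to 2 (valence 4) → 2 H
  atom 6: C, bond orders sum to 4 (valence 4) → 0 H
  atom 7: O, bond orders sum to 2 (valence 2) → 0 H
  atom 8: C, bond orders sum to 2 (valence 4) → 2 H
  atom 9: C, bond orders sum to 1 (valence 4) → 3 H
Totals → C:6, H:11, N:1, O:2.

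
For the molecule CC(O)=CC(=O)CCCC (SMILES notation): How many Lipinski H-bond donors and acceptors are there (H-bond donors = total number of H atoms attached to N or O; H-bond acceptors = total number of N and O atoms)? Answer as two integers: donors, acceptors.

Donors: find every N or O and count the H atoms it carries.
  atom 3 (O): bond orders sum to 1 → 1 H
  atom 6 (O): bond orders sum to 2 → 0 H
Lipinski HBD = 1.
Acceptors: N atoms = 0, O atoms = 2 → HBA = 2.

1, 2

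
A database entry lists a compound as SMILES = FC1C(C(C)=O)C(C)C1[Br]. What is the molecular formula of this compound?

C7H10BrFO

Walk through each heavy atom and fill implicit hydrogens from standard valence (C 4, N 3, O 2, S 2, halogen 1):
  atom 1: F (halogen, monovalent) → 0 H
  atom 2: C, bond orders sum to 3 (valence 4) → 1 H
  atom 3: C, bond orders sum to 3 (valence 4) → 1 H
  atom 4: C, bond orders sum to 4 (valence 4) → 0 H
  atom 5: C, bond orders sum to 1 (valence 4) → 3 H
  atom 6: O, bond orders sum to 2 (valence 2) → 0 H
  atom 7: C, bond orders sum to 3 (valence 4) → 1 H
  atom 8: C, bond orders sum to 1 (valence 4) → 3 H
  atom 9: C, bond orders sum to 3 (valence 4) → 1 H
  atom 10: Br with explicit H count 0
Totals → C:7, H:10, Br:1, F:1, O:1.
In Hill order: C7H10BrFO.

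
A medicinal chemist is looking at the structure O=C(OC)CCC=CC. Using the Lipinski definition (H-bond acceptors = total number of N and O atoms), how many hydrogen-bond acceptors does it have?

N atoms: 0; O atoms: 2.
Lipinski HBA = 0 + 2 = 2.

2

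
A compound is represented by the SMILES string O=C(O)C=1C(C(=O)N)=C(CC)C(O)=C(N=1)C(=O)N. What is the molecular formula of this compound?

C10H11N3O5

Walk through each heavy atom and fill implicit hydrogens from standard valence (C 4, N 3, O 2, S 2, halogen 1):
  atom 1: O, bond orders sum to 2 (valence 2) → 0 H
  atom 2: C, bond orders sum to 4 (valence 4) → 0 H
  atom 3: O, bond orders sum to 1 (valence 2) → 1 H
  atom 4: C, bond orders sum to 4 (valence 4) → 0 H
  atom 5: C, bond orders sum to 4 (valence 4) → 0 H
  atom 6: C, bond orders sum to 4 (valence 4) → 0 H
  atom 7: O, bond orders sum to 2 (valence 2) → 0 H
  atom 8: N, bond orders sum to 1 (valence 3) → 2 H
  atom 9: C, bond orders sum to 4 (valence 4) → 0 H
  atom 10: C, bond orders sum to 2 (valence 4) → 2 H
  atom 11: C, bond orders sum to 1 (valence 4) → 3 H
  atom 12: C, bond orders sum to 4 (valence 4) → 0 H
  atom 13: O, bond orders sum to 1 (valence 2) → 1 H
  atom 14: C, bond orders sum to 4 (valence 4) → 0 H
  atom 15: N, bond orders sum to 3 (valence 3) → 0 H
  atom 16: C, bond orders sum to 4 (valence 4) → 0 H
  atom 17: O, bond orders sum to 2 (valence 2) → 0 H
  atom 18: N, bond orders sum to 1 (valence 3) → 2 H
Totals → C:10, H:11, N:3, O:5.
In Hill order: C10H11N3O5.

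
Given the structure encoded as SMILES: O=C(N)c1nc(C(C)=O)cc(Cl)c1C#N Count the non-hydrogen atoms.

15

Every atom symbol written in the SMILES (organic subset) is one heavy atom; implicit H are not written.
Heavy atoms by element → C:9, Cl:1, N:3, O:2.
Total: 15.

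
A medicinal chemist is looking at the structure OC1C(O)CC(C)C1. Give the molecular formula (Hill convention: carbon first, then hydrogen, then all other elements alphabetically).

Walk through each heavy atom and fill implicit hydrogens from standard valence (C 4, N 3, O 2, S 2, halogen 1):
  atom 1: O, bond orders sum to 1 (valence 2) → 1 H
  atom 2: C, bond orders sum to 3 (valence 4) → 1 H
  atom 3: C, bond orders sum to 3 (valence 4) → 1 H
  atom 4: O, bond orders sum to 1 (valence 2) → 1 H
  atom 5: C, bond orders sum to 2 (valence 4) → 2 H
  atom 6: C, bond orders sum to 3 (valence 4) → 1 H
  atom 7: C, bond orders sum to 1 (valence 4) → 3 H
  atom 8: C, bond orders sum to 2 (valence 4) → 2 H
Totals → C:6, H:12, O:2.

C6H12O2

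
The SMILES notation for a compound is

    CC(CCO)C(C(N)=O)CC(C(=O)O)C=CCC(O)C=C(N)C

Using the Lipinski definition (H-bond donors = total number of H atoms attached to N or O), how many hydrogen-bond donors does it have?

Donors: find every N or O and count the H atoms it carries.
  atom 5 (O): bond orders sum to 1 → 1 H
  atom 8 (N): bond orders sum to 1 → 2 H
  atom 9 (O): bond orders sum to 2 → 0 H
  atom 13 (O): bond orders sum to 2 → 0 H
  atom 14 (O): bond orders sum to 1 → 1 H
  atom 19 (O): bond orders sum to 1 → 1 H
  atom 22 (N): bond orders sum to 1 → 2 H
Lipinski HBD = 7.

7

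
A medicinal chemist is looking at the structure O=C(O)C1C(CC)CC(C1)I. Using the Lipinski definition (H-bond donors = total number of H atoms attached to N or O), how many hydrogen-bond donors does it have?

Donors: find every N or O and count the H atoms it carries.
  atom 1 (O): bond orders sum to 2 → 0 H
  atom 3 (O): bond orders sum to 1 → 1 H
Lipinski HBD = 1.

1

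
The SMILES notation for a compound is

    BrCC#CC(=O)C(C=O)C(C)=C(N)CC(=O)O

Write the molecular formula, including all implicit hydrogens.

C11H12BrNO4

Walk through each heavy atom and fill implicit hydrogens from standard valence (C 4, N 3, O 2, S 2, halogen 1):
  atom 1: Br (halogen, monovalent) → 0 H
  atom 2: C, bond orders sum to 2 (valence 4) → 2 H
  atom 3: C, bond orders sum to 4 (valence 4) → 0 H
  atom 4: C, bond orders sum to 4 (valence 4) → 0 H
  atom 5: C, bond orders sum to 4 (valence 4) → 0 H
  atom 6: O, bond orders sum to 2 (valence 2) → 0 H
  atom 7: C, bond orders sum to 3 (valence 4) → 1 H
  atom 8: C, bond orders sum to 3 (valence 4) → 1 H
  atom 9: O, bond orders sum to 2 (valence 2) → 0 H
  atom 10: C, bond orders sum to 4 (valence 4) → 0 H
  atom 11: C, bond orders sum to 1 (valence 4) → 3 H
  atom 12: C, bond orders sum to 4 (valence 4) → 0 H
  atom 13: N, bond orders sum to 1 (valence 3) → 2 H
  atom 14: C, bond orders sum to 2 (valence 4) → 2 H
  atom 15: C, bond orders sum to 4 (valence 4) → 0 H
  atom 16: O, bond orders sum to 2 (valence 2) → 0 H
  atom 17: O, bond orders sum to 1 (valence 2) → 1 H
Totals → C:11, H:12, Br:1, N:1, O:4.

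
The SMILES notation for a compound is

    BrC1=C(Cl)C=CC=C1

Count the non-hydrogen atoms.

8

Every atom symbol written in the SMILES (organic subset) is one heavy atom; implicit H are not written.
Heavy atoms by element → Br:1, C:6, Cl:1.
Total: 8.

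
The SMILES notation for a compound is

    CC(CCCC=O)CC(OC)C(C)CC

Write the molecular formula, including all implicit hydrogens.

Walk through each heavy atom and fill implicit hydrogens from standard valence (C 4, N 3, O 2, S 2, halogen 1):
  atom 1: C, bond orders sum to 1 (valence 4) → 3 H
  atom 2: C, bond orders sum to 3 (valence 4) → 1 H
  atom 3: C, bond orders sum to 2 (valence 4) → 2 H
  atom 4: C, bond orders sum to 2 (valence 4) → 2 H
  atom 5: C, bond orders sum to 2 (valence 4) → 2 H
  atom 6: C, bond orders sum to 3 (valence 4) → 1 H
  atom 7: O, bond orders sum to 2 (valence 2) → 0 H
  atom 8: C, bond orders sum to 2 (valence 4) → 2 H
  atom 9: C, bond orders sum to 3 (valence 4) → 1 H
  atom 10: O, bond orders sum to 2 (valence 2) → 0 H
  atom 11: C, bond orders sum to 1 (valence 4) → 3 H
  atom 12: C, bond orders sum to 3 (valence 4) → 1 H
  atom 13: C, bond orders sum to 1 (valence 4) → 3 H
  atom 14: C, bond orders sum to 2 (valence 4) → 2 H
  atom 15: C, bond orders sum to 1 (valence 4) → 3 H
Totals → C:13, H:26, O:2.

C13H26O2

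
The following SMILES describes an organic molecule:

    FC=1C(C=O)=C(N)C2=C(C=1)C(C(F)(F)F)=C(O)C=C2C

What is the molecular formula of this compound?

C13H9F4NO2

Walk through each heavy atom and fill implicit hydrogens from standard valence (C 4, N 3, O 2, S 2, halogen 1):
  atom 1: F (halogen, monovalent) → 0 H
  atom 2: C, bond orders sum to 4 (valence 4) → 0 H
  atom 3: C, bond orders sum to 4 (valence 4) → 0 H
  atom 4: C, bond orders sum to 3 (valence 4) → 1 H
  atom 5: O, bond orders sum to 2 (valence 2) → 0 H
  atom 6: C, bond orders sum to 4 (valence 4) → 0 H
  atom 7: N, bond orders sum to 1 (valence 3) → 2 H
  atom 8: C, bond orders sum to 4 (valence 4) → 0 H
  atom 9: C, bond orders sum to 4 (valence 4) → 0 H
  atom 10: C, bond orders sum to 3 (valence 4) → 1 H
  atom 11: C, bond orders sum to 4 (valence 4) → 0 H
  atom 12: C, bond orders sum to 4 (valence 4) → 0 H
  atom 13: F (halogen, monovalent) → 0 H
  atom 14: F (halogen, monovalent) → 0 H
  atom 15: F (halogen, monovalent) → 0 H
  atom 16: C, bond orders sum to 4 (valence 4) → 0 H
  atom 17: O, bond orders sum to 1 (valence 2) → 1 H
  atom 18: C, bond orders sum to 3 (valence 4) → 1 H
  atom 19: C, bond orders sum to 4 (valence 4) → 0 H
  atom 20: C, bond orders sum to 1 (valence 4) → 3 H
Totals → C:13, H:9, F:4, N:1, O:2.
In Hill order: C13H9F4NO2.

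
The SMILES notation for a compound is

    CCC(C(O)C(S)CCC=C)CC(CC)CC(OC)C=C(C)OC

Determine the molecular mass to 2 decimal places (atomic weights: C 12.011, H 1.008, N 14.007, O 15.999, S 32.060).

358.58 g/mol

First, the molecular formula is C20H38O3S (counting implicit H from valence).
  C: 20 × 12.011 = 240.220
  H: 38 × 1.008 = 38.304
  O: 3 × 15.999 = 47.997
  S: 1 × 32.060 = 32.060
Sum: 20×12.011 + 38×1.008 + 3×15.999 + 1×32.060 = 358.581 → 358.58 g/mol.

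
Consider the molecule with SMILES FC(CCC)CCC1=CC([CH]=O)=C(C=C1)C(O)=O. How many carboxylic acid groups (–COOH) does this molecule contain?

1

The carboxylic acid motif appears at heavy-atom position 16 in the SMILES.
Other groups present: 1 aldehyde.
Carboxylic acid count: 1.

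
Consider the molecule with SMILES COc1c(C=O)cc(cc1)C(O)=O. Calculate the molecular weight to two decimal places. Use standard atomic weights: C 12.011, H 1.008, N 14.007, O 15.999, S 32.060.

180.16 g/mol

First, the molecular formula is C9H8O4 (counting implicit H from valence).
  C: 9 × 12.011 = 108.099
  H: 8 × 1.008 = 8.064
  O: 4 × 15.999 = 63.996
Sum: 9×12.011 + 8×1.008 + 4×15.999 = 180.159 → 180.16 g/mol.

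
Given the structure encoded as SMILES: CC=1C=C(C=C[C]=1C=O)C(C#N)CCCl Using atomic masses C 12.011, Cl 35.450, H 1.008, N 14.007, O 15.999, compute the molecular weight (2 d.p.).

First, the molecular formula is C12H12ClNO (counting implicit H from valence).
  C: 12 × 12.011 = 144.132
  Cl: 1 × 35.450 = 35.450
  H: 12 × 1.008 = 12.096
  N: 1 × 14.007 = 14.007
  O: 1 × 15.999 = 15.999
Sum: 12×12.011 + 1×35.450 + 12×1.008 + 1×14.007 + 1×15.999 = 221.684 → 221.68 g/mol.

221.68 g/mol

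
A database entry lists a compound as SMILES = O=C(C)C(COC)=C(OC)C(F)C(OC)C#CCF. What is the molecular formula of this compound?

Walk through each heavy atom and fill implicit hydrogens from standard valence (C 4, N 3, O 2, S 2, halogen 1):
  atom 1: O, bond orders sum to 2 (valence 2) → 0 H
  atom 2: C, bond orders sum to 4 (valence 4) → 0 H
  atom 3: C, bond orders sum to 1 (valence 4) → 3 H
  atom 4: C, bond orders sum to 4 (valence 4) → 0 H
  atom 5: C, bond orders sum to 2 (valence 4) → 2 H
  atom 6: O, bond orders sum to 2 (valence 2) → 0 H
  atom 7: C, bond orders sum to 1 (valence 4) → 3 H
  atom 8: C, bond orders sum to 4 (valence 4) → 0 H
  atom 9: O, bond orders sum to 2 (valence 2) → 0 H
  atom 10: C, bond orders sum to 1 (valence 4) → 3 H
  atom 11: C, bond orders sum to 3 (valence 4) → 1 H
  atom 12: F (halogen, monovalent) → 0 H
  atom 13: C, bond orders sum to 3 (valence 4) → 1 H
  atom 14: O, bond orders sum to 2 (valence 2) → 0 H
  atom 15: C, bond orders sum to 1 (valence 4) → 3 H
  atom 16: C, bond orders sum to 4 (valence 4) → 0 H
  atom 17: C, bond orders sum to 4 (valence 4) → 0 H
  atom 18: C, bond orders sum to 2 (valence 4) → 2 H
  atom 19: F (halogen, monovalent) → 0 H
Totals → C:13, H:18, F:2, O:4.
In Hill order: C13H18F2O4.

C13H18F2O4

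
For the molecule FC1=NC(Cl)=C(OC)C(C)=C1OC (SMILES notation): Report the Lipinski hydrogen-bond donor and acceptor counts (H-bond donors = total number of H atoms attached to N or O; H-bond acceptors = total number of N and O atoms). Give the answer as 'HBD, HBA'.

0, 3

Donors: find every N or O and count the H atoms it carries.
  atom 3 (N): bond orders sum to 3 → 0 H
  atom 7 (O): bond orders sum to 2 → 0 H
  atom 12 (O): bond orders sum to 2 → 0 H
Lipinski HBD = 0.
Acceptors: N atoms = 1, O atoms = 2 → HBA = 3.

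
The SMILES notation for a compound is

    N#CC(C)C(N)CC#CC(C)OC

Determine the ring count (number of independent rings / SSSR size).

0

In SMILES, each pair of matching ring-closure digits denotes one ring-closing bond; the number of such bonds equals the number of independent rings.
Ring-closure bonds here: 0.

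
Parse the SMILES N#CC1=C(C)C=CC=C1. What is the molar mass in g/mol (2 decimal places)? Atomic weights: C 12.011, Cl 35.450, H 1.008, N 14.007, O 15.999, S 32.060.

117.15 g/mol

First, the molecular formula is C8H7N (counting implicit H from valence).
  C: 8 × 12.011 = 96.088
  H: 7 × 1.008 = 7.056
  N: 1 × 14.007 = 14.007
Sum: 8×12.011 + 7×1.008 + 1×14.007 = 117.151 → 117.15 g/mol.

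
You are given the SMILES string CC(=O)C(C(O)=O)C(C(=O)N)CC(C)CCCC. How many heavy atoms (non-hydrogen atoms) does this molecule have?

Every atom symbol written in the SMILES (organic subset) is one heavy atom; implicit H are not written.
Heavy atoms by element → C:13, N:1, O:4.
Total: 18.

18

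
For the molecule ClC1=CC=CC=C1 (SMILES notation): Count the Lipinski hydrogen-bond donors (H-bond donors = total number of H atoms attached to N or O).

0

Donors: find every N or O and count the H atoms it carries.
  (no N or O atoms present)
Lipinski HBD = 0.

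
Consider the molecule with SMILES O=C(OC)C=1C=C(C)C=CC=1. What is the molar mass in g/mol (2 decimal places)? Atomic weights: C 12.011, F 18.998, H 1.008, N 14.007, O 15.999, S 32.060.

First, the molecular formula is C9H10O2 (counting implicit H from valence).
  C: 9 × 12.011 = 108.099
  H: 10 × 1.008 = 10.080
  O: 2 × 15.999 = 31.998
Sum: 9×12.011 + 10×1.008 + 2×15.999 = 150.177 → 150.18 g/mol.

150.18 g/mol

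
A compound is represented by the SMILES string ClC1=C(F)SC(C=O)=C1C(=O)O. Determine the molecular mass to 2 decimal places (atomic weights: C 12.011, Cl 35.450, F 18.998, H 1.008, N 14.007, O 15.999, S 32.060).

208.59 g/mol

First, the molecular formula is C6H2ClFO3S (counting implicit H from valence).
  C: 6 × 12.011 = 72.066
  Cl: 1 × 35.450 = 35.450
  F: 1 × 18.998 = 18.998
  H: 2 × 1.008 = 2.016
  O: 3 × 15.999 = 47.997
  S: 1 × 32.060 = 32.060
Sum: 6×12.011 + 1×35.450 + 1×18.998 + 2×1.008 + 3×15.999 + 1×32.060 = 208.587 → 208.59 g/mol.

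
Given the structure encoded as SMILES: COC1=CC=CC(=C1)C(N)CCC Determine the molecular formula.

Walk through each heavy atom and fill implicit hydrogens from standard valence (C 4, N 3, O 2, S 2, halogen 1):
  atom 1: C, bond orders sum to 1 (valence 4) → 3 H
  atom 2: O, bond orders sum to 2 (valence 2) → 0 H
  atom 3: C, bond orders sum to 4 (valence 4) → 0 H
  atom 4: C, bond orders sum to 3 (valence 4) → 1 H
  atom 5: C, bond orders sum to 3 (valence 4) → 1 H
  atom 6: C, bond orders sum to 3 (valence 4) → 1 H
  atom 7: C, bond orders sum to 4 (valence 4) → 0 H
  atom 8: C, bond orders sum to 3 (valence 4) → 1 H
  atom 9: C, bond orders sum to 3 (valence 4) → 1 H
  atom 10: N, bond orders sum to 1 (valence 3) → 2 H
  atom 11: C, bond orders sum to 2 (valence 4) → 2 H
  atom 12: C, bond orders sum to 2 (valence 4) → 2 H
  atom 13: C, bond orders sum to 1 (valence 4) → 3 H
Totals → C:11, H:17, N:1, O:1.
In Hill order: C11H17NO.

C11H17NO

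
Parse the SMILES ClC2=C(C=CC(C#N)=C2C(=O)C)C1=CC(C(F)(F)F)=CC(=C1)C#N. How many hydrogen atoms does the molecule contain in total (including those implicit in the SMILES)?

8

Walk through each heavy atom and fill implicit hydrogens from standard valence (C 4, N 3, O 2, S 2, halogen 1):
  atom 1: Cl (halogen, monovalent) → 0 H
  atom 2: C, bond orders sum to 4 (valence 4) → 0 H
  atom 3: C, bond orders sum to 4 (valence 4) → 0 H
  atom 4: C, bond orders sum to 3 (valence 4) → 1 H
  atom 5: C, bond orders sum to 3 (valence 4) → 1 H
  atom 6: C, bond orders sum to 4 (valence 4) → 0 H
  atom 7: C, bond orders sum to 4 (valence 4) → 0 H
  atom 8: N, bond orders sum to 3 (valence 3) → 0 H
  atom 9: C, bond orders sum to 4 (valence 4) → 0 H
  atom 10: C, bond orders sum to 4 (valence 4) → 0 H
  atom 11: O, bond orders sum to 2 (valence 2) → 0 H
  atom 12: C, bond orders sum to 1 (valence 4) → 3 H
  atom 13: C, bond orders sum to 4 (valence 4) → 0 H
  atom 14: C, bond orders sum to 3 (valence 4) → 1 H
  atom 15: C, bond orders sum to 4 (valence 4) → 0 H
  atom 16: C, bond orders sum to 4 (valence 4) → 0 H
  atom 17: F (halogen, monovalent) → 0 H
  atom 18: F (halogen, monovalent) → 0 H
  atom 19: F (halogen, monovalent) → 0 H
  atom 20: C, bond orders sum to 3 (valence 4) → 1 H
  atom 21: C, bond orders sum to 4 (valence 4) → 0 H
  atom 22: C, bond orders sum to 3 (valence 4) → 1 H
  atom 23: C, bond orders sum to 4 (valence 4) → 0 H
  atom 24: N, bond orders sum to 3 (valence 3) → 0 H
Total hydrogens: 8.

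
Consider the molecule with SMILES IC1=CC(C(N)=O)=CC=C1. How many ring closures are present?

1

In SMILES, each pair of matching ring-closure digits denotes one ring-closing bond; the number of such bonds equals the number of independent rings.
Ring-closure bonds here: 1.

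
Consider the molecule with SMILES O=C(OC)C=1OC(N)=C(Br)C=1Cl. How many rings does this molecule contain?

1

In SMILES, each pair of matching ring-closure digits denotes one ring-closing bond; the number of such bonds equals the number of independent rings.
Ring-closure bonds here: 1.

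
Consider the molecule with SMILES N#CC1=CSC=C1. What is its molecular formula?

Walk through each heavy atom and fill implicit hydrogens from standard valence (C 4, N 3, O 2, S 2, halogen 1):
  atom 1: N, bond orders sum to 3 (valence 3) → 0 H
  atom 2: C, bond orders sum to 4 (valence 4) → 0 H
  atom 3: C, bond orders sum to 4 (valence 4) → 0 H
  atom 4: C, bond orders sum to 3 (valence 4) → 1 H
  atom 5: S, bond orders sum to 2 (valence 2) → 0 H
  atom 6: C, bond orders sum to 3 (valence 4) → 1 H
  atom 7: C, bond orders sum to 3 (valence 4) → 1 H
Totals → C:5, H:3, N:1, S:1.
In Hill order: C5H3NS.

C5H3NS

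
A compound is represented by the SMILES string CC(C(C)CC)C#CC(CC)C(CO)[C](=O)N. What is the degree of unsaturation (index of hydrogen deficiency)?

Molecular formula: C14H25NO2.
DoU = (2C + 2 + N − H − X) / 2, where X is the halogen count and O/S are ignored.
    = (2·14 + 2 + 1 − 25 − 0) / 2 = 6 / 2 = 3.

3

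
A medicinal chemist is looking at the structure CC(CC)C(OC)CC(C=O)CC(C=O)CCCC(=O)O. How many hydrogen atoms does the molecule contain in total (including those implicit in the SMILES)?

28

Walk through each heavy atom and fill implicit hydrogens from standard valence (C 4, N 3, O 2, S 2, halogen 1):
  atom 1: C, bond orders sum to 1 (valence 4) → 3 H
  atom 2: C, bond orders sum to 3 (valence 4) → 1 H
  atom 3: C, bond orders sum to 2 (valence 4) → 2 H
  atom 4: C, bond orders sum to 1 (valence 4) → 3 H
  atom 5: C, bond orders sum to 3 (valence 4) → 1 H
  atom 6: O, bond orders sum to 2 (valence 2) → 0 H
  atom 7: C, bond orders sum to 1 (valence 4) → 3 H
  atom 8: C, bond orders sum to 2 (valence 4) → 2 H
  atom 9: C, bond orders sum to 3 (valence 4) → 1 H
  atom 10: C, bond orders sum to 3 (valence 4) → 1 H
  atom 11: O, bond orders sum to 2 (valence 2) → 0 H
  atom 12: C, bond orders sum to 2 (valence 4) → 2 H
  atom 13: C, bond orders sum to 3 (valence 4) → 1 H
  atom 14: C, bond orders sum to 3 (valence 4) → 1 H
  atom 15: O, bond orders sum to 2 (valence 2) → 0 H
  atom 16: C, bond orders sum to 2 (valence 4) → 2 H
  atom 17: C, bond orders sum to 2 (valence 4) → 2 H
  atom 18: C, bond orders sum to 2 (valence 4) → 2 H
  atom 19: C, bond orders sum to 4 (valence 4) → 0 H
  atom 20: O, bond orders sum to 2 (valence 2) → 0 H
  atom 21: O, bond orders sum to 1 (valence 2) → 1 H
Total hydrogens: 28.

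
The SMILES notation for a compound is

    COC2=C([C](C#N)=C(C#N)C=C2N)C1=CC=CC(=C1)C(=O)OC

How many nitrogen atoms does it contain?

3

Scan the SMILES for N atoms (remember two-letter symbols like Cl and Br are single atoms).
Nitrogen count: 3.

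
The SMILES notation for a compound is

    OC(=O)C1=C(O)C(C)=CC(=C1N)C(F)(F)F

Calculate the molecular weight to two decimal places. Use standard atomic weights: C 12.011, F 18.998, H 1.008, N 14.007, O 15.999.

235.16 g/mol

First, the molecular formula is C9H8F3NO3 (counting implicit H from valence).
  C: 9 × 12.011 = 108.099
  F: 3 × 18.998 = 56.994
  H: 8 × 1.008 = 8.064
  N: 1 × 14.007 = 14.007
  O: 3 × 15.999 = 47.997
Sum: 9×12.011 + 3×18.998 + 8×1.008 + 1×14.007 + 3×15.999 = 235.161 → 235.16 g/mol.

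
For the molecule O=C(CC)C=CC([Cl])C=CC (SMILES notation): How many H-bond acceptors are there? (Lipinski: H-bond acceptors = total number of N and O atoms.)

N atoms: 0; O atoms: 1.
Lipinski HBA = 0 + 1 = 1.

1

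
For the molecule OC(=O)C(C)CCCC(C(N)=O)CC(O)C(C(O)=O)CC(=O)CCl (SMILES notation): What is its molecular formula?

Walk through each heavy atom and fill implicit hydrogens from standard valence (C 4, N 3, O 2, S 2, halogen 1):
  atom 1: O, bond orders sum to 1 (valence 2) → 1 H
  atom 2: C, bond orders sum to 4 (valence 4) → 0 H
  atom 3: O, bond orders sum to 2 (valence 2) → 0 H
  atom 4: C, bond orders sum to 3 (valence 4) → 1 H
  atom 5: C, bond orders sum to 1 (valence 4) → 3 H
  atom 6: C, bond orders sum to 2 (valence 4) → 2 H
  atom 7: C, bond orders sum to 2 (valence 4) → 2 H
  atom 8: C, bond orders sum to 2 (valence 4) → 2 H
  atom 9: C, bond orders sum to 3 (valence 4) → 1 H
  atom 10: C, bond orders sum to 4 (valence 4) → 0 H
  atom 11: N, bond orders sum to 1 (valence 3) → 2 H
  atom 12: O, bond orders sum to 2 (valence 2) → 0 H
  atom 13: C, bond orders sum to 2 (valence 4) → 2 H
  atom 14: C, bond orders sum to 3 (valence 4) → 1 H
  atom 15: O, bond orders sum to 1 (valence 2) → 1 H
  atom 16: C, bond orders sum to 3 (valence 4) → 1 H
  atom 17: C, bond orders sum to 4 (valence 4) → 0 H
  atom 18: O, bond orders sum to 1 (valence 2) → 1 H
  atom 19: O, bond orders sum to 2 (valence 2) → 0 H
  atom 20: C, bond orders sum to 2 (valence 4) → 2 H
  atom 21: C, bond orders sum to 4 (valence 4) → 0 H
  atom 22: O, bond orders sum to 2 (valence 2) → 0 H
  atom 23: C, bond orders sum to 2 (valence 4) → 2 H
  atom 24: Cl (halogen, monovalent) → 0 H
Totals → C:15, H:24, Cl:1, N:1, O:7.
In Hill order: C15H24ClNO7.

C15H24ClNO7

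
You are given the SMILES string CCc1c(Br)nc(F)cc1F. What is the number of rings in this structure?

1

In SMILES, each pair of matching ring-closure digits denotes one ring-closing bond; the number of such bonds equals the number of independent rings.
Ring-closure bonds here: 1.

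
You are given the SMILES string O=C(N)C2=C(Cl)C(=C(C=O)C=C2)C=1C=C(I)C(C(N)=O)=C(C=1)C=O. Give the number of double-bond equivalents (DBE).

12

Degree of unsaturation = (number of rings) + (number of π bonds).
Ring closures in the SMILES: 2.
π bonds: 10 double bonds (each 1 DoU) → 10 DoU from unsaturation.
Total DoU = 2 + 10 = 12.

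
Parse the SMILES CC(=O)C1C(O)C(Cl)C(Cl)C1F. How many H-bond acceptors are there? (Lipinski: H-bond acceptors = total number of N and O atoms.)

N atoms: 0; O atoms: 2.
Lipinski HBA = 0 + 2 = 2.

2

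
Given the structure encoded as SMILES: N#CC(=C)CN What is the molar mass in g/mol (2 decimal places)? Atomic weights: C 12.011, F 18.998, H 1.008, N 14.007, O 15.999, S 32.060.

First, the molecular formula is C4H6N2 (counting implicit H from valence).
  C: 4 × 12.011 = 48.044
  H: 6 × 1.008 = 6.048
  N: 2 × 14.007 = 28.014
Sum: 4×12.011 + 6×1.008 + 2×14.007 = 82.106 → 82.11 g/mol.

82.11 g/mol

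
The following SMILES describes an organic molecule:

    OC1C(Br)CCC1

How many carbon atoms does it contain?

5

Count every carbon token in the SMILES (each C, including those in ring-closure positions and inside branches).
Carbon count: 5.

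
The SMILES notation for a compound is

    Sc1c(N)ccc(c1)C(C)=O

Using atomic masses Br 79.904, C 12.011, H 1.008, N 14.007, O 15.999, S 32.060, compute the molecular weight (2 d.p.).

First, the molecular formula is C8H9NOS (counting implicit H from valence).
  C: 8 × 12.011 = 96.088
  H: 9 × 1.008 = 9.072
  N: 1 × 14.007 = 14.007
  O: 1 × 15.999 = 15.999
  S: 1 × 32.060 = 32.060
Sum: 8×12.011 + 9×1.008 + 1×14.007 + 1×15.999 + 1×32.060 = 167.226 → 167.23 g/mol.

167.23 g/mol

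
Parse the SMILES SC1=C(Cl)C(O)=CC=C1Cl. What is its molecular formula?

C6H4Cl2OS

Walk through each heavy atom and fill implicit hydrogens from standard valence (C 4, N 3, O 2, S 2, halogen 1):
  atom 1: S, bond orders sum to 1 (valence 2) → 1 H
  atom 2: C, bond orders sum to 4 (valence 4) → 0 H
  atom 3: C, bond orders sum to 4 (valence 4) → 0 H
  atom 4: Cl (halogen, monovalent) → 0 H
  atom 5: C, bond orders sum to 4 (valence 4) → 0 H
  atom 6: O, bond orders sum to 1 (valence 2) → 1 H
  atom 7: C, bond orders sum to 3 (valence 4) → 1 H
  atom 8: C, bond orders sum to 3 (valence 4) → 1 H
  atom 9: C, bond orders sum to 4 (valence 4) → 0 H
  atom 10: Cl (halogen, monovalent) → 0 H
Totals → C:6, H:4, Cl:2, O:1, S:1.
In Hill order: C6H4Cl2OS.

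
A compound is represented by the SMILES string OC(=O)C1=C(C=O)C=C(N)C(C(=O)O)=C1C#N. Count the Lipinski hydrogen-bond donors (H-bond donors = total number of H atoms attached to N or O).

Donors: find every N or O and count the H atoms it carries.
  atom 1 (O): bond orders sum to 1 → 1 H
  atom 3 (O): bond orders sum to 2 → 0 H
  atom 7 (O): bond orders sum to 2 → 0 H
  atom 10 (N): bond orders sum to 1 → 2 H
  atom 13 (O): bond orders sum to 2 → 0 H
  atom 14 (O): bond orders sum to 1 → 1 H
  atom 17 (N): bond orders sum to 3 → 0 H
Lipinski HBD = 4.

4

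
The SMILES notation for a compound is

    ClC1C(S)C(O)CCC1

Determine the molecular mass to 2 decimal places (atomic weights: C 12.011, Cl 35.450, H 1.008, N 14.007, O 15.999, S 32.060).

166.66 g/mol

First, the molecular formula is C6H11ClOS (counting implicit H from valence).
  C: 6 × 12.011 = 72.066
  Cl: 1 × 35.450 = 35.450
  H: 11 × 1.008 = 11.088
  O: 1 × 15.999 = 15.999
  S: 1 × 32.060 = 32.060
Sum: 6×12.011 + 1×35.450 + 11×1.008 + 1×15.999 + 1×32.060 = 166.663 → 166.66 g/mol.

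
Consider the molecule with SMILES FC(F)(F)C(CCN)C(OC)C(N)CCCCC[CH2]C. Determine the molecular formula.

C14H29F3N2O

Walk through each heavy atom and fill implicit hydrogens from standard valence (C 4, N 3, O 2, S 2, halogen 1):
  atom 1: F (halogen, monovalent) → 0 H
  atom 2: C, bond orders sum to 4 (valence 4) → 0 H
  atom 3: F (halogen, monovalent) → 0 H
  atom 4: F (halogen, monovalent) → 0 H
  atom 5: C, bond orders sum to 3 (valence 4) → 1 H
  atom 6: C, bond orders sum to 2 (valence 4) → 2 H
  atom 7: C, bond orders sum to 2 (valence 4) → 2 H
  atom 8: N, bond orders sum to 1 (valence 3) → 2 H
  atom 9: C, bond orders sum to 3 (valence 4) → 1 H
  atom 10: O, bond orders sum to 2 (valence 2) → 0 H
  atom 11: C, bond orders sum to 1 (valence 4) → 3 H
  atom 12: C, bond orders sum to 3 (valence 4) → 1 H
  atom 13: N, bond orders sum to 1 (valence 3) → 2 H
  atom 14: C, bond orders sum to 2 (valence 4) → 2 H
  atom 15: C, bond orders sum to 2 (valence 4) → 2 H
  atom 16: C, bond orders sum to 2 (valence 4) → 2 H
  atom 17: C, bond orders sum to 2 (valence 4) → 2 H
  atom 18: C, bond orders sum to 2 (valence 4) → 2 H
  atom 19: C with explicit H count 2
  atom 20: C, bond orders sum to 1 (valence 4) → 3 H
Totals → C:14, H:29, F:3, N:2, O:1.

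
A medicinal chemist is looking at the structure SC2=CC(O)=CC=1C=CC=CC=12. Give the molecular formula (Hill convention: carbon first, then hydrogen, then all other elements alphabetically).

Walk through each heavy atom and fill implicit hydrogens from standard valence (C 4, N 3, O 2, S 2, halogen 1):
  atom 1: S, bond orders sum to 1 (valence 2) → 1 H
  atom 2: C, bond orders sum to 4 (valence 4) → 0 H
  atom 3: C, bond orders sum to 3 (valence 4) → 1 H
  atom 4: C, bond orders sum to 4 (valence 4) → 0 H
  atom 5: O, bond orders sum to 1 (valence 2) → 1 H
  atom 6: C, bond orders sum to 3 (valence 4) → 1 H
  atom 7: C, bond orders sum to 4 (valence 4) → 0 H
  atom 8: C, bond orders sum to 3 (valence 4) → 1 H
  atom 9: C, bond orders sum to 3 (valence 4) → 1 H
  atom 10: C, bond orders sum to 3 (valence 4) → 1 H
  atom 11: C, bond orders sum to 3 (valence 4) → 1 H
  atom 12: C, bond orders sum to 4 (valence 4) → 0 H
Totals → C:10, H:8, O:1, S:1.
In Hill order: C10H8OS.

C10H8OS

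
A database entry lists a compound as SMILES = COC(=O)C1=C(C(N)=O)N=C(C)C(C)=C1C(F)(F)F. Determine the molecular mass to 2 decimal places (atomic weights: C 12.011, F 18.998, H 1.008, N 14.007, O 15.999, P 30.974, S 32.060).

276.21 g/mol

First, the molecular formula is C11H11F3N2O3 (counting implicit H from valence).
  C: 11 × 12.011 = 132.121
  F: 3 × 18.998 = 56.994
  H: 11 × 1.008 = 11.088
  N: 2 × 14.007 = 28.014
  O: 3 × 15.999 = 47.997
Sum: 11×12.011 + 3×18.998 + 11×1.008 + 2×14.007 + 3×15.999 = 276.214 → 276.21 g/mol.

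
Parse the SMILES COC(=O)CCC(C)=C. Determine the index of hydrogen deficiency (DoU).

Molecular formula: C7H12O2.
DoU = (2C + 2 + N − H − X) / 2, where X is the halogen count and O/S are ignored.
    = (2·7 + 2 + 0 − 12 − 0) / 2 = 4 / 2 = 2.

2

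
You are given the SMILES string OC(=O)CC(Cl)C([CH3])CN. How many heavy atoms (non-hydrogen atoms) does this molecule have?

10

Every atom symbol written in the SMILES (organic subset) is one heavy atom; implicit H are not written.
Heavy atoms by element → C:6, Cl:1, N:1, O:2.
Total: 10.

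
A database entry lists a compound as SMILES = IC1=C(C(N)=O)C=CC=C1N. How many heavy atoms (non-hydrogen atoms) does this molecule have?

11

Every atom symbol written in the SMILES (organic subset) is one heavy atom; implicit H are not written.
Heavy atoms by element → C:7, I:1, N:2, O:1.
Total: 11.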